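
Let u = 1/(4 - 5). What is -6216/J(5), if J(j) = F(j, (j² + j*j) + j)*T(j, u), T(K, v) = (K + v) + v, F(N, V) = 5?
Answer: -2072/5 ≈ -414.40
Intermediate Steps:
u = -1 (u = 1/(-1) = -1)
T(K, v) = K + 2*v
J(j) = -10 + 5*j (J(j) = 5*(j + 2*(-1)) = 5*(j - 2) = 5*(-2 + j) = -10 + 5*j)
-6216/J(5) = -6216/(-10 + 5*5) = -6216/(-10 + 25) = -6216/15 = -6216*1/15 = -2072/5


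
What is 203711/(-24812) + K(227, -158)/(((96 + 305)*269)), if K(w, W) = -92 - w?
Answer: -21982016887/2676445628 ≈ -8.2131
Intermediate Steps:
203711/(-24812) + K(227, -158)/(((96 + 305)*269)) = 203711/(-24812) + (-92 - 1*227)/(((96 + 305)*269)) = 203711*(-1/24812) + (-92 - 227)/((401*269)) = -203711/24812 - 319/107869 = -21982016887/2676445628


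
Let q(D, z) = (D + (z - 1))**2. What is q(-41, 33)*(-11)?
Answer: -891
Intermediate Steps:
q(D, z) = (-1 + D + z)**2 (q(D, z) = (D + (-1 + z))**2 = (-1 + D + z)**2)
q(-41, 33)*(-11) = (-1 - 41 + 33)**2*(-11) = (-9)**2*(-11) = 81*(-11) = -891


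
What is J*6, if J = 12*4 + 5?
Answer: 318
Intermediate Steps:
J = 53 (J = 48 + 5 = 53)
J*6 = 53*6 = 318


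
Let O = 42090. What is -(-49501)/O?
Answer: 49501/42090 ≈ 1.1761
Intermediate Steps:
-(-49501)/O = -(-49501)/42090 = -1*(-49501/42090) = 49501/42090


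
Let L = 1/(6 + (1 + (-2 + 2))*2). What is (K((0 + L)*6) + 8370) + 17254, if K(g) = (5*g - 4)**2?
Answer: 409985/16 ≈ 25624.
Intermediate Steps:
L = 1/8 (L = 1/(6 + (1 + 0)*2) = 1/(6 + 1*2) = 1/(6 + 2) = 1/8 ≈ 0.12500)
K(g) = (-4 + 5*g)**2
(K((0 + L)*6) + 8370) + 17254 = ((-4 + 5*((0 + 1/8)*6))**2 + 8370) + 17254 = ((-4 + 5*((1/8)*6))**2 + 8370) + 17254 = ((-4 + 5*(3/4))**2 + 8370) + 17254 = ((-4 + 15/4)**2 + 8370) + 17254 = ((-1/4)**2 + 8370) + 17254 = (1/16 + 8370) + 17254 = 133921/16 + 17254 = 409985/16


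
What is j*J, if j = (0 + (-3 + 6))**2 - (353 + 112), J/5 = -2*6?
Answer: 27360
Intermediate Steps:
J = -60 (J = 5*(-2*6) = 5*(-12) = -60)
j = -456 (j = (0 + 3)**2 - 1*465 = 3**2 - 465 = 9 - 465 = -456)
j*J = -456*(-60) = 27360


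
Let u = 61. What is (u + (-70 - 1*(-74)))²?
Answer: 4225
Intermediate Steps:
(u + (-70 - 1*(-74)))² = (61 + (-70 - 1*(-74)))² = (61 + (-70 + 74))² = (61 + 4)² = 65² = 4225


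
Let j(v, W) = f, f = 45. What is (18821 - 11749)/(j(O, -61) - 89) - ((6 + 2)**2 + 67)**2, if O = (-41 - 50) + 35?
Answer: -190539/11 ≈ -17322.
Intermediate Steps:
O = -56 (O = -91 + 35 = -56)
j(v, W) = 45
(18821 - 11749)/(j(O, -61) - 89) - ((6 + 2)**2 + 67)**2 = (18821 - 11749)/(45 - 89) - ((6 + 2)**2 + 67)**2 = 7072/(-44) - (8**2 + 67)**2 = 7072*(-1/44) - (64 + 67)**2 = -1768/11 - 1*131**2 = -1768/11 - 1*17161 = -1768/11 - 17161 = -190539/11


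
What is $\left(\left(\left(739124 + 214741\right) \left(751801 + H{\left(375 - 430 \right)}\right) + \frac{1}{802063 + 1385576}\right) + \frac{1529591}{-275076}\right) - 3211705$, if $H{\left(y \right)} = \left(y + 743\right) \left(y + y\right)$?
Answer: $\frac{43121615626892067496763}{66862998396} \approx 6.4492 \cdot 10^{11}$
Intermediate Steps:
$H{\left(y \right)} = 2 y \left(743 + y\right)$ ($H{\left(y \right)} = \left(743 + y\right) 2 y = 2 y \left(743 + y\right)$)
$\left(\left(\left(739124 + 214741\right) \left(751801 + H{\left(375 - 430 \right)}\right) + \frac{1}{802063 + 1385576}\right) + \frac{1529591}{-275076}\right) - 3211705 = \left(\left(\left(739124 + 214741\right) \left(751801 + 2 \left(375 - 430\right) \left(743 + \left(375 - 430\right)\right)\right) + \frac{1}{802063 + 1385576}\right) + \frac{1529591}{-275076}\right) - 3211705 = \left(\left(953865 \left(751801 + 2 \left(-55\right) \left(743 - 55\right)\right) + \frac{1}{2187639}\right) + 1529591 \left(- \frac{1}{275076}\right)\right) - 3211705 = \left(\left(953865 \left(751801 + 2 \left(-55\right) 688\right) + \frac{1}{2187639}\right) - \frac{1529591}{275076}\right) - 3211705 = \left(\left(953865 \left(751801 - 75680\right) + \frac{1}{2187639}\right) - \frac{1529591}{275076}\right) - 3211705 = \left(\left(953865 \cdot 676121 + \frac{1}{2187639}\right) - \frac{1529591}{275076}\right) - 3211705 = \left(\left(644928157665 + \frac{1}{2187639}\right) - \frac{1529591}{275076}\right) - 3211705 = \left(\frac{1410869989906102936}{2187639} - \frac{1529591}{275076}\right) - 3211705 = \frac{43121830371118330921943}{66862998396} - 3211705 = \frac{43121615626892067496763}{66862998396}$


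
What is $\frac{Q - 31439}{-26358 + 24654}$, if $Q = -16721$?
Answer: $\frac{6020}{213} \approx 28.263$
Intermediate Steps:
$\frac{Q - 31439}{-26358 + 24654} = \frac{-16721 - 31439}{-26358 + 24654} = - \frac{48160}{-1704} = \left(-48160\right) \left(- \frac{1}{1704}\right) = \frac{6020}{213}$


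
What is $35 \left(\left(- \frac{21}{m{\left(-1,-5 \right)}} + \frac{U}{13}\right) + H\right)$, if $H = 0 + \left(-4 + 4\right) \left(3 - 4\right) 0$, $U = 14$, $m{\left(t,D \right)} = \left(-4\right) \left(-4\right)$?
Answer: $- \frac{1715}{208} \approx -8.2452$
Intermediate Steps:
$m{\left(t,D \right)} = 16$
$H = 0$ ($H = 0 + 0 \left(-1\right) 0 = 0 + 0 \cdot 0 = 0 + 0 = 0$)
$35 \left(\left(- \frac{21}{m{\left(-1,-5 \right)}} + \frac{U}{13}\right) + H\right) = 35 \left(\left(- \frac{21}{16} + \frac{14}{13}\right) + 0\right) = 35 \left(- \frac{49}{208} + 0\right) = 35 \left(- \frac{49}{208}\right) = - \frac{1715}{208}$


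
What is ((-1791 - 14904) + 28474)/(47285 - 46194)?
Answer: 11779/1091 ≈ 10.797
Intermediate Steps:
((-1791 - 14904) + 28474)/(47285 - 46194) = (-16695 + 28474)/1091 = 11779*(1/1091) = 11779/1091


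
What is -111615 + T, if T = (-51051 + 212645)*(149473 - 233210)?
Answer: -13531508393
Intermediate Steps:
T = -13531396778 (T = 161594*(-83737) = -13531396778)
-111615 + T = -111615 - 13531396778 = -13531508393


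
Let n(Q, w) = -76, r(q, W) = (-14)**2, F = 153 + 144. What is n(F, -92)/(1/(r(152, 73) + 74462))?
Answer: -5674008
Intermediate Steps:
F = 297
r(q, W) = 196
n(F, -92)/(1/(r(152, 73) + 74462)) = -76/(1/(196 + 74462)) = -76/(1/74658) = -76/1/74658 = -76*74658 = -5674008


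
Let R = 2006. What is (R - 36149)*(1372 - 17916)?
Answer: 564861792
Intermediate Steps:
(R - 36149)*(1372 - 17916) = (2006 - 36149)*(1372 - 17916) = -34143*(-16544) = 564861792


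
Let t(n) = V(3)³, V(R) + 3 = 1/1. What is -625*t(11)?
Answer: 5000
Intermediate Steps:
V(R) = -2 (V(R) = -3 + 1/1 = -3 + 1 = -2)
t(n) = -8 (t(n) = (-2)³ = -8)
-625*t(11) = -625*(-8) = 5000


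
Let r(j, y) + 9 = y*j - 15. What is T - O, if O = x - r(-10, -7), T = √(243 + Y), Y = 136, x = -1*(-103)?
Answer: -57 + √379 ≈ -37.532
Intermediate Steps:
x = 103
r(j, y) = -24 + j*y (r(j, y) = -9 + (y*j - 15) = -9 + (j*y - 15) = -9 + (-15 + j*y) = -24 + j*y)
T = √379 (T = √(243 + 136) = √379 ≈ 19.468)
O = 57 (O = 103 - (-24 - 10*(-7)) = 103 - (-24 + 70) = 103 - 1*46 = 103 - 46 = 57)
T - O = √379 - 1*57 = √379 - 57 = -57 + √379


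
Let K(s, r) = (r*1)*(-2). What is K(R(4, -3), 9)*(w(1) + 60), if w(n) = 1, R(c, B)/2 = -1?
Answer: -1098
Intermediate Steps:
R(c, B) = -2 (R(c, B) = 2*(-1) = -2)
K(s, r) = -2*r (K(s, r) = r*(-2) = -2*r)
K(R(4, -3), 9)*(w(1) + 60) = (-2*9)*(1 + 60) = -18*61 = -1098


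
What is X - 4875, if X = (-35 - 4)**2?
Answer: -3354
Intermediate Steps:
X = 1521 (X = (-39)**2 = 1521)
X - 4875 = 1521 - 4875 = -3354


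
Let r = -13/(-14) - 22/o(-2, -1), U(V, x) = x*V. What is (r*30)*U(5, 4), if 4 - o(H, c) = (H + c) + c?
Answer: -7650/7 ≈ -1092.9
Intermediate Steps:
o(H, c) = 4 - H - 2*c (o(H, c) = 4 - ((H + c) + c) = 4 - (H + 2*c) = 4 + (-H - 2*c) = 4 - H - 2*c)
U(V, x) = V*x
r = -51/28 (r = -13/(-14) - 22/(4 - 1*(-2) - 2*(-1)) = -13*(-1/14) - 22/(4 + 2 + 2) = 13/14 - 22/8 = 13/14 - 22*⅛ = 13/14 - 11/4 = -51/28 ≈ -1.8214)
(r*30)*U(5, 4) = (-51/28*30)*(5*4) = -765/14*20 = -7650/7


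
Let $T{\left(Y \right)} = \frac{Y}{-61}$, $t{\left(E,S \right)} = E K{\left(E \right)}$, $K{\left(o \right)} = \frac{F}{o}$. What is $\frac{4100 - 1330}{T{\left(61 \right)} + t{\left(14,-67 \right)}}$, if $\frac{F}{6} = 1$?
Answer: $554$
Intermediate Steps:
$F = 6$ ($F = 6 \cdot 1 = 6$)
$K{\left(o \right)} = \frac{6}{o}$
$t{\left(E,S \right)} = 6$ ($t{\left(E,S \right)} = E \frac{6}{E} = 6$)
$T{\left(Y \right)} = - \frac{Y}{61}$ ($T{\left(Y \right)} = Y \left(- \frac{1}{61}\right) = - \frac{Y}{61}$)
$\frac{4100 - 1330}{T{\left(61 \right)} + t{\left(14,-67 \right)}} = \frac{4100 - 1330}{\left(- \frac{1}{61}\right) 61 + 6} = \frac{4100 - 1330}{-1 + 6} = \frac{2770}{5} = 2770 \cdot \frac{1}{5} = 554$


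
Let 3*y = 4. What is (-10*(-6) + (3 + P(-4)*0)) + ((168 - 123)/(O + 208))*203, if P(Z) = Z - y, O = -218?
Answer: -1701/2 ≈ -850.50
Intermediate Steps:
y = 4/3 (y = (1/3)*4 = 4/3 ≈ 1.3333)
P(Z) = -4/3 + Z (P(Z) = Z - 1*4/3 = Z - 4/3 = -4/3 + Z)
(-10*(-6) + (3 + P(-4)*0)) + ((168 - 123)/(O + 208))*203 = (-10*(-6) + (3 + (-4/3 - 4)*0)) + ((168 - 123)/(-218 + 208))*203 = (60 + (3 - 16/3*0)) + (45/(-10))*203 = (60 + (3 + 0)) + (45*(-1/10))*203 = (60 + 3) - 9/2*203 = 63 - 1827/2 = -1701/2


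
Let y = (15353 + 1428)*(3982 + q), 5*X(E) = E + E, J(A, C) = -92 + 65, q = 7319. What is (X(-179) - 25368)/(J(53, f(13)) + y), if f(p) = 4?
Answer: -63599/474105135 ≈ -0.00013415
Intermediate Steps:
J(A, C) = -27
X(E) = 2*E/5 (X(E) = (E + E)/5 = (2*E)/5 = 2*E/5)
y = 189642081 (y = (15353 + 1428)*(3982 + 7319) = 16781*11301 = 189642081)
(X(-179) - 25368)/(J(53, f(13)) + y) = ((2/5)*(-179) - 25368)/(-27 + 189642081) = (-358/5 - 25368)/189642054 = -127198/5*1/189642054 = -63599/474105135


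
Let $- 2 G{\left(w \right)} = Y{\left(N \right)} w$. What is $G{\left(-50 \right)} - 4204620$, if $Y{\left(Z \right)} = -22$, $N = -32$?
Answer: $-4205170$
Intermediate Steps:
$G{\left(w \right)} = 11 w$ ($G{\left(w \right)} = - \frac{\left(-22\right) w}{2} = 11 w$)
$G{\left(-50 \right)} - 4204620 = 11 \left(-50\right) - 4204620 = -550 - 4204620 = -4205170$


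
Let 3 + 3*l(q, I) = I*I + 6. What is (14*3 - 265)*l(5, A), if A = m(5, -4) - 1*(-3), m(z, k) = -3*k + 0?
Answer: -16948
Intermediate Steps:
m(z, k) = -3*k
A = 15 (A = -3*(-4) - 1*(-3) = 12 + 3 = 15)
l(q, I) = 1 + I²/3 (l(q, I) = -1 + (I*I + 6)/3 = -1 + (I² + 6)/3 = -1 + (6 + I²)/3 = -1 + (2 + I²/3) = 1 + I²/3)
(14*3 - 265)*l(5, A) = (14*3 - 265)*(1 + (⅓)*15²) = (42 - 265)*(1 + (⅓)*225) = -223*(1 + 75) = -223*76 = -16948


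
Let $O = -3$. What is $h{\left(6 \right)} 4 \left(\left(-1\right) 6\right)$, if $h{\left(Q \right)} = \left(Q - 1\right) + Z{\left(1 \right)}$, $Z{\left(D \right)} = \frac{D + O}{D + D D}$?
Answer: $-96$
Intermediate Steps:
$Z{\left(D \right)} = \frac{-3 + D}{D + D^{2}}$ ($Z{\left(D \right)} = \frac{D - 3}{D + D D} = \frac{-3 + D}{D + D^{2}}$)
$h{\left(Q \right)} = -2 + Q$ ($h{\left(Q \right)} = \left(Q - 1\right) + \frac{-3 + 1}{1 \left(1 + 1\right)} = \left(-1 + Q\right) + 1 \cdot \frac{1}{2} \left(-2\right) = \left(-1 + Q\right) - 1 = -2 + Q$)
$h{\left(6 \right)} 4 \left(\left(-1\right) 6\right) = \left(-2 + 6\right) 4 \left(\left(-1\right) 6\right) = 4 \cdot 4 \left(-6\right) = 16 \left(-6\right) = -96$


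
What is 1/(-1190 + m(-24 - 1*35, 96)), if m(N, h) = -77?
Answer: -1/1267 ≈ -0.00078927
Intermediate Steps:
1/(-1190 + m(-24 - 1*35, 96)) = 1/(-1190 - 77) = 1/(-1267) = -1/1267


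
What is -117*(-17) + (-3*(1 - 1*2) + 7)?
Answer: 1999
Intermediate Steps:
-117*(-17) + (-3*(1 - 1*2) + 7) = 1989 + (-3*(1 - 2) + 7) = 1989 + (-3*(-1) + 7) = 1989 + (3 + 7) = 1989 + 10 = 1999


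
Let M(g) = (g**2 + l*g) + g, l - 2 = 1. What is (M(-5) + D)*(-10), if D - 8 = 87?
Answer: -1000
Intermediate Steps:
l = 3 (l = 2 + 1 = 3)
D = 95 (D = 8 + 87 = 95)
M(g) = g**2 + 4*g (M(g) = (g**2 + 3*g) + g = g**2 + 4*g)
(M(-5) + D)*(-10) = (-5*(4 - 5) + 95)*(-10) = (-5*(-1) + 95)*(-10) = (5 + 95)*(-10) = 100*(-10) = -1000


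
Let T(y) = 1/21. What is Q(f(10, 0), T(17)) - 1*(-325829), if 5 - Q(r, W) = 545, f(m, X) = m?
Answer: 325289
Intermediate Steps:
T(y) = 1/21
Q(r, W) = -540 (Q(r, W) = 5 - 1*545 = 5 - 545 = -540)
Q(f(10, 0), T(17)) - 1*(-325829) = -540 - 1*(-325829) = -540 + 325829 = 325289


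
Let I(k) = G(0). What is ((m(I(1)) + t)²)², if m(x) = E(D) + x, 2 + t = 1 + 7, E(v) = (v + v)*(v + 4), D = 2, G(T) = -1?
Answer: 707281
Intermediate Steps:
I(k) = -1
E(v) = 2*v*(4 + v) (E(v) = (2*v)*(4 + v) = 2*v*(4 + v))
t = 6 (t = -2 + (1 + 7) = -2 + 8 = 6)
m(x) = 24 + x (m(x) = 2*2*(4 + 2) + x = 2*2*6 + x = 24 + x)
((m(I(1)) + t)²)² = (((24 - 1) + 6)²)² = ((23 + 6)²)² = (29²)² = 841² = 707281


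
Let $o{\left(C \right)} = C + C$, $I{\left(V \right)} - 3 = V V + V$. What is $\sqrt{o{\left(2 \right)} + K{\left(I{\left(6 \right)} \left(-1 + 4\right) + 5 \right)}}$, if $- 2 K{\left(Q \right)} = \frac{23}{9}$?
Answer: $\frac{7 \sqrt{2}}{6} \approx 1.6499$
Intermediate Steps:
$I{\left(V \right)} = 3 + V + V^{2}$ ($I{\left(V \right)} = 3 + \left(V V + V\right) = 3 + \left(V^{2} + V\right) = 3 + \left(V + V^{2}\right) = 3 + V + V^{2}$)
$K{\left(Q \right)} = - \frac{23}{18}$ ($K{\left(Q \right)} = - \frac{23 \cdot \frac{1}{9}}{2} = \left(- \frac{1}{2}\right) \frac{23}{9} = - \frac{23}{18}$)
$o{\left(C \right)} = 2 C$
$\sqrt{o{\left(2 \right)} + K{\left(I{\left(6 \right)} \left(-1 + 4\right) + 5 \right)}} = \sqrt{2 \cdot 2 - \frac{23}{18}} = \sqrt{4 - \frac{23}{18}} = \sqrt{\frac{49}{18}} = \frac{7 \sqrt{2}}{6}$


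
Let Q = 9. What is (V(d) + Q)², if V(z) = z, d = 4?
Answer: 169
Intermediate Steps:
(V(d) + Q)² = (4 + 9)² = 13² = 169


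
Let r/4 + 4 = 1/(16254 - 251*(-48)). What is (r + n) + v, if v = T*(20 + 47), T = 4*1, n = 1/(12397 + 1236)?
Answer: 48616028333/192920583 ≈ 252.00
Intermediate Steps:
n = 1/13633 ≈ 7.3351e-5
T = 4
v = 268 (v = 4*(20 + 47) = 4*67 = 268)
r = -226414/14151 (r = -16 + 4/(16254 - 251*(-48)) = -16 + 4/(16254 + 12048) = -16 + 4/28302 = -16 + 4*(1/28302) = -16 + 2/14151 = -226414/14151 ≈ -16.000)
(r + n) + v = (-226414/14151 + 1/13633) + 268 = -3086687911/192920583 + 268 = 48616028333/192920583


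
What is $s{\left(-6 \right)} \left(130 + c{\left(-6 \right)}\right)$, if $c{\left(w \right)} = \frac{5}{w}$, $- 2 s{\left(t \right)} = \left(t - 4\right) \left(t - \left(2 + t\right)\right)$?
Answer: $- \frac{3875}{3} \approx -1291.7$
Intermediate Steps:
$s{\left(t \right)} = -4 + t$ ($s{\left(t \right)} = - \frac{\left(t - 4\right) \left(t - \left(2 + t\right)\right)}{2} = - \frac{\left(-4 + t\right) \left(-2\right)}{2} = - \frac{8 - 2 t}{2} = -4 + t$)
$s{\left(-6 \right)} \left(130 + c{\left(-6 \right)}\right) = \left(-4 - 6\right) \left(130 + \frac{5}{-6}\right) = - 10 \left(130 + 5 \left(- \frac{1}{6}\right)\right) = - 10 \left(130 - \frac{5}{6}\right) = \left(-10\right) \frac{775}{6} = - \frac{3875}{3}$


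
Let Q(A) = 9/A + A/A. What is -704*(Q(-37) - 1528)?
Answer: 39781632/37 ≈ 1.0752e+6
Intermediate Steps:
Q(A) = 1 + 9/A (Q(A) = 9/A + 1 = 1 + 9/A)
-704*(Q(-37) - 1528) = -704*((9 - 37)/(-37) - 1528) = -704*(-1/37*(-28) - 1528) = -704*(28/37 - 1528) = -704*(-56508/37) = 39781632/37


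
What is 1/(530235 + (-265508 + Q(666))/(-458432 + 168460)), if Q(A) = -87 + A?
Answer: 289972/153753568349 ≈ 1.8860e-6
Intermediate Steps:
1/(530235 + (-265508 + Q(666))/(-458432 + 168460)) = 1/(530235 + (-265508 + (-87 + 666))/(-458432 + 168460)) = 1/(530235 + (-265508 + 579)/(-289972)) = 1/(530235 - 264929*(-1/289972)) = 1/(530235 + 264929/289972) = 1/(153753568349/289972) = 289972/153753568349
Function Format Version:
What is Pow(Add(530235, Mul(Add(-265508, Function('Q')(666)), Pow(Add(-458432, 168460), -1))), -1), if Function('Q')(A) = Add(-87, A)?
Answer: Rational(289972, 153753568349) ≈ 1.8860e-6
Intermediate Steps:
Pow(Add(530235, Mul(Add(-265508, Function('Q')(666)), Pow(Add(-458432, 168460), -1))), -1) = Pow(Add(530235, Mul(Add(-265508, Add(-87, 666)), Pow(Add(-458432, 168460), -1))), -1) = Pow(Add(530235, Mul(Add(-265508, 579), Pow(-289972, -1))), -1) = Pow(Add(530235, Mul(-264929, Rational(-1, 289972))), -1) = Pow(Add(530235, Rational(264929, 289972)), -1) = Pow(Rational(153753568349, 289972), -1) = Rational(289972, 153753568349)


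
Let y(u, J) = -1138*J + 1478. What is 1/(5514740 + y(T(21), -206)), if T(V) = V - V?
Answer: 1/5750646 ≈ 1.7389e-7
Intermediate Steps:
T(V) = 0
y(u, J) = 1478 - 1138*J
1/(5514740 + y(T(21), -206)) = 1/(5514740 + (1478 - 1138*(-206))) = 1/(5514740 + (1478 + 234428)) = 1/(5514740 + 235906) = 1/5750646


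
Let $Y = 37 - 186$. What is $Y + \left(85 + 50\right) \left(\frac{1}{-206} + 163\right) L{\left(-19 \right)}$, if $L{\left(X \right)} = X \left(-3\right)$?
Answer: $\frac{258344321}{206} \approx 1.2541 \cdot 10^{6}$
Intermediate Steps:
$L{\left(X \right)} = - 3 X$
$Y = -149$
$Y + \left(85 + 50\right) \left(\frac{1}{-206} + 163\right) L{\left(-19 \right)} = -149 + \left(85 + 50\right) \left(\frac{1}{-206} + 163\right) \left(\left(-3\right) \left(-19\right)\right) = -149 + 135 \left(- \frac{1}{206} + 163\right) 57 = -149 + 135 \cdot \frac{33577}{206} \cdot 57 = -149 + \frac{4532895}{206} \cdot 57 = -149 + \frac{258375015}{206} = \frac{258344321}{206}$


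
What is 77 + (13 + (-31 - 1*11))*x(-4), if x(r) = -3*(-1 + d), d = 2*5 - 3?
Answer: 599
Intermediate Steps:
d = 7 (d = 10 - 3 = 7)
x(r) = -18 (x(r) = -3*(-1 + 7) = -3*6 = -18)
77 + (13 + (-31 - 1*11))*x(-4) = 77 + (13 + (-31 - 1*11))*(-18) = 77 + (13 + (-31 - 11))*(-18) = 77 + (13 - 42)*(-18) = 77 - 29*(-18) = 77 + 522 = 599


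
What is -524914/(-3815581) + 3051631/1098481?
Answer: 12220353318245/4191343232461 ≈ 2.9156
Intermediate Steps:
-524914/(-3815581) + 3051631/1098481 = -524914*(-1/3815581) + 3051631*(1/1098481) = 524914/3815581 + 3051631/1098481 = 12220353318245/4191343232461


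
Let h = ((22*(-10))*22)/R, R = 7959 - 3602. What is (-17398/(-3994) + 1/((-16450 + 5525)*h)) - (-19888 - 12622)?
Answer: 3433365431913929/105595369000 ≈ 32514.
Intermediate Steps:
R = 4357
h = -4840/4357 (h = ((22*(-10))*22)/4357 = -220*22*(1/4357) = -4840*1/4357 = -4840/4357 ≈ -1.1109)
(-17398/(-3994) + 1/((-16450 + 5525)*h)) - (-19888 - 12622) = (-17398/(-3994) + 1/((-16450 + 5525)*(-4840/4357))) - (-19888 - 12622) = (-17398*(-1/3994) - 4357/4840/(-10925)) - 1*(-32510) = (8699/1997 - 1/10925*(-4357/4840)) + 32510 = (8699/1997 + 4357/52877000) + 32510 = 459985723929/105595369000 + 32510 = 3433365431913929/105595369000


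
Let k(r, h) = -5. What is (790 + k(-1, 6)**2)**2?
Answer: 664225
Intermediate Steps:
(790 + k(-1, 6)**2)**2 = (790 + (-5)**2)**2 = (790 + 25)**2 = 815**2 = 664225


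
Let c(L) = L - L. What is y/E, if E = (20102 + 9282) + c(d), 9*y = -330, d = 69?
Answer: -55/44076 ≈ -0.0012478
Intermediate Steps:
c(L) = 0
y = -110/3 (y = (1/9)*(-330) = -110/3 ≈ -36.667)
E = 29384 (E = (20102 + 9282) + 0 = 29384 + 0 = 29384)
y/E = -110/3/29384 = -110/3*1/29384 = -55/44076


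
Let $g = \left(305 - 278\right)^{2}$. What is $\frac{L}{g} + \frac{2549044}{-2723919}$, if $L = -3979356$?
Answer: $- \frac{1204589074360}{220637439} \approx -5459.6$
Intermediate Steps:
$g = 729$ ($g = 27^{2} = 729$)
$\frac{L}{g} + \frac{2549044}{-2723919} = - \frac{3979356}{729} + \frac{2549044}{-2723919} = \left(-3979356\right) \frac{1}{729} + 2549044 \left(- \frac{1}{2723919}\right) = - \frac{1326452}{243} - \frac{2549044}{2723919} = - \frac{1204589074360}{220637439}$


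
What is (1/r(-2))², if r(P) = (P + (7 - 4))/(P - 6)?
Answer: 64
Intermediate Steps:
r(P) = (3 + P)/(-6 + P) (r(P) = (P + 3)/(-6 + P) = (3 + P)/(-6 + P))
(1/r(-2))² = (1/((3 - 2)/(-6 - 2)))² = (1/(1/(-8)))² = (1/(-⅛*1))² = (1/(-⅛))² = (-8)² = 64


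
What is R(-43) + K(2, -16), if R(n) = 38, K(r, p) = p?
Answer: 22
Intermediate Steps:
R(-43) + K(2, -16) = 38 - 16 = 22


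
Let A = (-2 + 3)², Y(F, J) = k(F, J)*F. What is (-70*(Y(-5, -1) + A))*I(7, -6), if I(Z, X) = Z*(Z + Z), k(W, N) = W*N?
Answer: 164640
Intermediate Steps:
k(W, N) = N*W
Y(F, J) = J*F² (Y(F, J) = (J*F)*F = (F*J)*F = J*F²)
A = 1 (A = 1² = 1)
I(Z, X) = 2*Z² (I(Z, X) = Z*(2*Z) = 2*Z²)
(-70*(Y(-5, -1) + A))*I(7, -6) = (-70*(-1*(-5)² + 1))*(2*7²) = (-70*(-1*25 + 1))*(2*49) = -70*(-25 + 1)*98 = -70*(-24)*98 = -14*(-120)*98 = 1680*98 = 164640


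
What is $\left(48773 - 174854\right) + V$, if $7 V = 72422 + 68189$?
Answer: $- \frac{741956}{7} \approx -1.0599 \cdot 10^{5}$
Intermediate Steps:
$V = \frac{140611}{7}$ ($V = \frac{72422 + 68189}{7} = \frac{1}{7} \cdot 140611 = \frac{140611}{7} \approx 20087.0$)
$\left(48773 - 174854\right) + V = \left(48773 - 174854\right) + \frac{140611}{7} = -126081 + \frac{140611}{7} = - \frac{741956}{7}$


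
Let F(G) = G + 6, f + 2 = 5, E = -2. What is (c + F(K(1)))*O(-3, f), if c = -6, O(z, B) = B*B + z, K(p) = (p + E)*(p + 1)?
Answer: -12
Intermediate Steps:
K(p) = (1 + p)*(-2 + p) (K(p) = (p - 2)*(p + 1) = (-2 + p)*(1 + p) = (1 + p)*(-2 + p))
f = 3 (f = -2 + 5 = 3)
F(G) = 6 + G
O(z, B) = z + B**2 (O(z, B) = B**2 + z = z + B**2)
(c + F(K(1)))*O(-3, f) = (-6 + (6 + (-2 + 1**2 - 1*1)))*(-3 + 3**2) = (-6 + (6 + (-2 + 1 - 1)))*(-3 + 9) = (-6 + (6 - 2))*6 = (-6 + 4)*6 = -2*6 = -12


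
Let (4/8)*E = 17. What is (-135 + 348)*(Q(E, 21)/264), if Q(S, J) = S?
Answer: 1207/44 ≈ 27.432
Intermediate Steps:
E = 34 (E = 2*17 = 34)
(-135 + 348)*(Q(E, 21)/264) = (-135 + 348)*(34/264) = 213*(34*(1/264)) = 213*(17/132) = 1207/44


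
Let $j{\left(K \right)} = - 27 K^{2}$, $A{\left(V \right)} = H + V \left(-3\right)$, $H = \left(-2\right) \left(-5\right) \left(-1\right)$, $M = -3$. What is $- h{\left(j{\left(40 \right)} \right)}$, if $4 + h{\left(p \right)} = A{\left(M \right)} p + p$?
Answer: $4$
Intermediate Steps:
$H = -10$ ($H = 10 \left(-1\right) = -10$)
$A{\left(V \right)} = -10 - 3 V$ ($A{\left(V \right)} = -10 + V \left(-3\right) = -10 - 3 V$)
$h{\left(p \right)} = -4$ ($h{\left(p \right)} = -4 + \left(\left(-10 - -9\right) p + p\right) = -4 + \left(\left(-10 + 9\right) p + p\right) = -4 + \left(- p + p\right) = -4 + 0 = -4$)
$- h{\left(j{\left(40 \right)} \right)} = \left(-1\right) \left(-4\right) = 4$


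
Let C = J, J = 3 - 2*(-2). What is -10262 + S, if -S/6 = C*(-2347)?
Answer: 88312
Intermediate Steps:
J = 7 (J = 3 + 4 = 7)
C = 7
S = 98574 (S = -42*(-2347) = -6*(-16429) = 98574)
-10262 + S = -10262 + 98574 = 88312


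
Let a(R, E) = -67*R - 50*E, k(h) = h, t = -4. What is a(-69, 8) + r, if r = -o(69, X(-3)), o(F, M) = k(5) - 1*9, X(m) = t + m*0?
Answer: 4227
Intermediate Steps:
X(m) = -4 (X(m) = -4 + m*0 = -4 + 0 = -4)
o(F, M) = -4 (o(F, M) = 5 - 1*9 = 5 - 9 = -4)
r = 4 (r = -1*(-4) = 4)
a(-69, 8) + r = (-67*(-69) - 50*8) + 4 = (4623 - 400) + 4 = 4223 + 4 = 4227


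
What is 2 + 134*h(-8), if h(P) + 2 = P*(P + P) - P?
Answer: 17958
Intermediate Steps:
h(P) = -2 - P + 2*P² (h(P) = -2 + (P*(P + P) - P) = -2 + (P*(2*P) - P) = -2 + (2*P² - P) = -2 + (-P + 2*P²) = -2 - P + 2*P²)
2 + 134*h(-8) = 2 + 134*(-2 - 1*(-8) + 2*(-8)²) = 2 + 134*(-2 + 8 + 2*64) = 2 + 134*(-2 + 8 + 128) = 2 + 134*134 = 2 + 17956 = 17958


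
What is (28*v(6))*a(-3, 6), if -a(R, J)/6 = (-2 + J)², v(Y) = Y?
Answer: -16128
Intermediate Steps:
a(R, J) = -6*(-2 + J)²
(28*v(6))*a(-3, 6) = (28*6)*(-6*(-2 + 6)²) = 168*(-6*4²) = 168*(-6*16) = 168*(-96) = -16128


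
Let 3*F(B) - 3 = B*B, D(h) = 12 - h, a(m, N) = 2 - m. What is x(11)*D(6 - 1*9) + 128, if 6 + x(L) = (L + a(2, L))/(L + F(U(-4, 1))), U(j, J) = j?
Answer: 2471/52 ≈ 47.519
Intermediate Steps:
F(B) = 1 + B²/3 (F(B) = 1 + (B*B)/3 = 1 + B²/3)
x(L) = -6 + L/(19/3 + L) (x(L) = -6 + (L + (2 - 1*2))/(L + (1 + (⅓)*(-4)²)) = -6 + (L + (2 - 2))/(L + (1 + (⅓)*16)) = -6 + (L + 0)/(L + (1 + 16/3)) = -6 + L/(L + 19/3) = -6 + L/(19/3 + L))
x(11)*D(6 - 1*9) + 128 = (3*(-38 - 5*11)/(19 + 3*11))*(12 - (6 - 1*9)) + 128 = (3*(-38 - 55)/(19 + 33))*(12 - (6 - 9)) + 128 = (3*(-93)/52)*(12 - 1*(-3)) + 128 = (3*(1/52)*(-93))*(12 + 3) + 128 = -279/52*15 + 128 = -4185/52 + 128 = 2471/52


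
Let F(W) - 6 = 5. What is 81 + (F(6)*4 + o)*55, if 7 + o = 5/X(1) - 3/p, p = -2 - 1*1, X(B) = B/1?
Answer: 2446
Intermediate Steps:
F(W) = 11 (F(W) = 6 + 5 = 11)
X(B) = B (X(B) = B*1 = B)
p = -3 (p = -2 - 1 = -3)
o = -1 (o = -7 + (5/1 - 3/(-3)) = -7 + (5*1 - 3*(-⅓)) = -7 + (5 + 1) = -7 + 6 = -1)
81 + (F(6)*4 + o)*55 = 81 + (11*4 - 1)*55 = 81 + (44 - 1)*55 = 81 + 43*55 = 81 + 2365 = 2446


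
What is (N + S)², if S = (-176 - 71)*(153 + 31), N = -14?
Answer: 2066793444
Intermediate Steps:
S = -45448 (S = -247*184 = -45448)
(N + S)² = (-14 - 45448)² = (-45462)² = 2066793444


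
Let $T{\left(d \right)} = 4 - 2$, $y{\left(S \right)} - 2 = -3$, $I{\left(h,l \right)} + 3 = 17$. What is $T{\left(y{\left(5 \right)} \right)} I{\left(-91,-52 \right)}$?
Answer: $28$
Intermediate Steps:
$I{\left(h,l \right)} = 14$ ($I{\left(h,l \right)} = -3 + 17 = 14$)
$y{\left(S \right)} = -1$ ($y{\left(S \right)} = 2 - 3 = -1$)
$T{\left(d \right)} = 2$ ($T{\left(d \right)} = 4 - 2 = 2$)
$T{\left(y{\left(5 \right)} \right)} I{\left(-91,-52 \right)} = 2 \cdot 14 = 28$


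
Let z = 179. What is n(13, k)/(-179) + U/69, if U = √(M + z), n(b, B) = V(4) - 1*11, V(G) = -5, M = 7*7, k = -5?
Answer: 16/179 + 2*√57/69 ≈ 0.30822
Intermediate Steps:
M = 49
n(b, B) = -16 (n(b, B) = -5 - 1*11 = -5 - 11 = -16)
U = 2*√57 (U = √(49 + 179) = √228 = 2*√57 ≈ 15.100)
n(13, k)/(-179) + U/69 = -16/(-179) + (2*√57)/69 = -16*(-1/179) + (2*√57)*(1/69) = 16/179 + 2*√57/69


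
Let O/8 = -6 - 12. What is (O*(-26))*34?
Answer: 127296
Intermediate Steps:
O = -144 (O = 8*(-6 - 12) = 8*(-18) = -144)
(O*(-26))*34 = -144*(-26)*34 = 3744*34 = 127296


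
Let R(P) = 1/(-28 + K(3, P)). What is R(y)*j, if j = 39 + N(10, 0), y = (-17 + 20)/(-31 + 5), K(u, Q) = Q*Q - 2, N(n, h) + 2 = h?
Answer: -25012/20271 ≈ -1.2339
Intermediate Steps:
N(n, h) = -2 + h
K(u, Q) = -2 + Q² (K(u, Q) = Q² - 2 = -2 + Q²)
y = -3/26 (y = 3/(-26) = 3*(-1/26) = -3/26 ≈ -0.11538)
R(P) = 1/(-30 + P²) (R(P) = 1/(-28 + (-2 + P²)) = 1/(-30 + P²))
j = 37 (j = 39 + (-2 + 0) = 39 - 2 = 37)
R(y)*j = 37/(-30 + (-3/26)²) = 37/(-30 + 9/676) = 37/(-20271/676) = -676/20271*37 = -25012/20271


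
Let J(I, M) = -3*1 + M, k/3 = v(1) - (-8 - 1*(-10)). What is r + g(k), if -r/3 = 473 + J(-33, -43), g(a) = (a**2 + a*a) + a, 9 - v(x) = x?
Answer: -615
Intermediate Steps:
v(x) = 9 - x
k = 18 (k = 3*((9 - 1*1) - (-8 - 1*(-10))) = 3*((9 - 1) - (-8 + 10)) = 3*(8 - 1*2) = 3*(8 - 2) = 3*6 = 18)
g(a) = a + 2*a**2 (g(a) = (a**2 + a**2) + a = 2*a**2 + a = a + 2*a**2)
J(I, M) = -3 + M
r = -1281 (r = -3*(473 + (-3 - 43)) = -3*(473 - 46) = -3*427 = -1281)
r + g(k) = -1281 + 18*(1 + 2*18) = -1281 + 18*(1 + 36) = -1281 + 18*37 = -1281 + 666 = -615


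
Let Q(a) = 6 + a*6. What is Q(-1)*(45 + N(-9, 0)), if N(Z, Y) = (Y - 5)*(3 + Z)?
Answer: 0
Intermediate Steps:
N(Z, Y) = (-5 + Y)*(3 + Z)
Q(a) = 6 + 6*a
Q(-1)*(45 + N(-9, 0)) = (6 + 6*(-1))*(45 + (-15 - 5*(-9) + 3*0 + 0*(-9))) = (6 - 6)*(45 + (-15 + 45 + 0 + 0)) = 0*(45 + 30) = 0*75 = 0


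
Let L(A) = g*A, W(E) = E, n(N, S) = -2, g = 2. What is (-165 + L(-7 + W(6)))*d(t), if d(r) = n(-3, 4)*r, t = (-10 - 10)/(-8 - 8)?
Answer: 835/2 ≈ 417.50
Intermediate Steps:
t = 5/4 (t = -20/(-16) = -20*(-1/16) = 5/4 ≈ 1.2500)
d(r) = -2*r
L(A) = 2*A
(-165 + L(-7 + W(6)))*d(t) = (-165 + 2*(-7 + 6))*(-2*5/4) = (-165 + 2*(-1))*(-5/2) = (-165 - 2)*(-5/2) = -167*(-5/2) = 835/2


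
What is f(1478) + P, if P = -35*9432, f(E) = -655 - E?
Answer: -332253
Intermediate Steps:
P = -330120
f(1478) + P = (-655 - 1*1478) - 330120 = (-655 - 1478) - 330120 = -2133 - 330120 = -332253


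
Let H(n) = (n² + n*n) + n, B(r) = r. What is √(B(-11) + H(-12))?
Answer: √265 ≈ 16.279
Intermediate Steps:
H(n) = n + 2*n² (H(n) = (n² + n²) + n = 2*n² + n = n + 2*n²)
√(B(-11) + H(-12)) = √(-11 - 12*(1 + 2*(-12))) = √(-11 - 12*(1 - 24)) = √(-11 - 12*(-23)) = √(-11 + 276) = √265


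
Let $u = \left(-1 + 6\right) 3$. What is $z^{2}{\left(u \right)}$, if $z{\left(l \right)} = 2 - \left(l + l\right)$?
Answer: $784$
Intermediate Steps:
$u = 15$ ($u = 5 \cdot 3 = 15$)
$z{\left(l \right)} = 2 - 2 l$
$z^{2}{\left(u \right)} = \left(2 - 30\right)^{2} = \left(-28\right)^{2} = 784$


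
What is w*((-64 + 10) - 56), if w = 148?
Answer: -16280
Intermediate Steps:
w*((-64 + 10) - 56) = 148*((-64 + 10) - 56) = 148*(-54 - 56) = 148*(-110) = -16280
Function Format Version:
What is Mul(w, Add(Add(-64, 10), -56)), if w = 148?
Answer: -16280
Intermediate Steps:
Mul(w, Add(Add(-64, 10), -56)) = Mul(148, Add(Add(-64, 10), -56)) = Mul(148, Add(-54, -56)) = Mul(148, -110) = -16280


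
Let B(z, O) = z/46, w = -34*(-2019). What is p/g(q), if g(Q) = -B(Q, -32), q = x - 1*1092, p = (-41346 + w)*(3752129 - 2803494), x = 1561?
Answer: -170185119000/67 ≈ -2.5401e+9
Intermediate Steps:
w = 68646
p = 25897735500 (p = (-41346 + 68646)*(3752129 - 2803494) = 27300*948635 = 25897735500)
B(z, O) = z/46 (B(z, O) = z*(1/46) = z/46)
q = 469 (q = 1561 - 1*1092 = 1561 - 1092 = 469)
g(Q) = -Q/46
p/g(q) = 25897735500/((-1/46*469)) = 25897735500/(-469/46) = 25897735500*(-46/469) = -170185119000/67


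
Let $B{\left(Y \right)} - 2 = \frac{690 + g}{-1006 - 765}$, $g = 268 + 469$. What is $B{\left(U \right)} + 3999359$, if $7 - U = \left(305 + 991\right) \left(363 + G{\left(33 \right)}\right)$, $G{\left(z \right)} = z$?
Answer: $\frac{7082866904}{1771} \approx 3.9994 \cdot 10^{6}$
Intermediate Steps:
$g = 737$
$U = -513209$ ($U = 7 - \left(305 + 991\right) \left(363 + 33\right) = 7 - 1296 \cdot 396 = 7 - 513216 = -513209$)
$B{\left(Y \right)} = \frac{2115}{1771}$ ($B{\left(Y \right)} = 2 + \frac{690 + 737}{-1006 - 765} = 2 + \frac{1427}{-1771} = 2 + 1427 \left(- \frac{1}{1771}\right) = 2 - \frac{1427}{1771} = \frac{2115}{1771}$)
$B{\left(U \right)} + 3999359 = \frac{2115}{1771} + 3999359 = \frac{7082866904}{1771}$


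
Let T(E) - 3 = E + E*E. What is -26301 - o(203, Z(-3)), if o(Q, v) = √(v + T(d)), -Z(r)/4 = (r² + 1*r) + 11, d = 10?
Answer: -26301 - 3*√5 ≈ -26308.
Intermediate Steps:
Z(r) = -44 - 4*r - 4*r² (Z(r) = -4*((r² + 1*r) + 11) = -4*((r² + r) + 11) = -4*((r + r²) + 11) = -4*(11 + r + r²) = -44 - 4*r - 4*r²)
T(E) = 3 + E + E² (T(E) = 3 + (E + E*E) = 3 + (E + E²) = 3 + E + E²)
o(Q, v) = √(113 + v) (o(Q, v) = √(v + (3 + 10 + 10²)) = √(v + (3 + 10 + 100)) = √(v + 113) = √(113 + v))
-26301 - o(203, Z(-3)) = -26301 - √(113 + (-44 - 4*(-3) - 4*(-3)²)) = -26301 - √(113 + (-44 + 12 - 4*9)) = -26301 - √(113 + (-44 + 12 - 36)) = -26301 - √(113 - 68) = -26301 - √45 = -26301 - 3*√5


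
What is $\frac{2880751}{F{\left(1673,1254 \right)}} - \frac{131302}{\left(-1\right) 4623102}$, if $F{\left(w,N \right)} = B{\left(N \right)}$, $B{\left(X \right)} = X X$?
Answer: $\frac{68305455583}{36716676084} \approx 1.8603$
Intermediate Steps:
$B{\left(X \right)} = X^{2}$
$F{\left(w,N \right)} = N^{2}$
$\frac{2880751}{F{\left(1673,1254 \right)}} - \frac{131302}{\left(-1\right) 4623102} = \frac{2880751}{1254^{2}} - \frac{131302}{\left(-1\right) 4623102} = \frac{2880751}{1572516} - \frac{131302}{-4623102} = 2880751 \cdot \frac{1}{1572516} - - \frac{65651}{2311551} = \frac{2880751}{1572516} + \frac{65651}{2311551} = \frac{68305455583}{36716676084}$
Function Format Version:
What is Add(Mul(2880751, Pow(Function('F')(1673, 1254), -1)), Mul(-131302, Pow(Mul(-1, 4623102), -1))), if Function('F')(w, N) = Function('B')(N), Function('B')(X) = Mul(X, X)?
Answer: Rational(68305455583, 36716676084) ≈ 1.8603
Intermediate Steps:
Function('B')(X) = Pow(X, 2)
Function('F')(w, N) = Pow(N, 2)
Add(Mul(2880751, Pow(Function('F')(1673, 1254), -1)), Mul(-131302, Pow(Mul(-1, 4623102), -1))) = Add(Mul(2880751, Pow(Pow(1254, 2), -1)), Mul(-131302, Pow(Mul(-1, 4623102), -1))) = Add(Mul(2880751, Pow(1572516, -1)), Mul(-131302, Pow(-4623102, -1))) = Add(Mul(2880751, Rational(1, 1572516)), Mul(-131302, Rational(-1, 4623102))) = Add(Rational(2880751, 1572516), Rational(65651, 2311551)) = Rational(68305455583, 36716676084)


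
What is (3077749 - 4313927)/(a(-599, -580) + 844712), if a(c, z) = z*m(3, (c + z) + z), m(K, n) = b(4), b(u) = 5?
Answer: -618089/420906 ≈ -1.4685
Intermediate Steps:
m(K, n) = 5
a(c, z) = 5*z (a(c, z) = z*5 = 5*z)
(3077749 - 4313927)/(a(-599, -580) + 844712) = (3077749 - 4313927)/(5*(-580) + 844712) = -1236178/(-2900 + 844712) = -1236178/841812 = -1236178*1/841812 = -618089/420906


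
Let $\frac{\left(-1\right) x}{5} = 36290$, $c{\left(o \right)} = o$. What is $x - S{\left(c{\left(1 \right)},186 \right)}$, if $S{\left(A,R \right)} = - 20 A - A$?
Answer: $-181429$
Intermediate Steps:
$x = -181450$ ($x = \left(-5\right) 36290 = -181450$)
$S{\left(A,R \right)} = - 21 A$
$x - S{\left(c{\left(1 \right)},186 \right)} = -181450 - \left(-21\right) 1 = -181450 - -21 = -181450 + 21 = -181429$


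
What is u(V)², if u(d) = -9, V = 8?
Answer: 81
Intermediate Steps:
u(V)² = (-9)² = 81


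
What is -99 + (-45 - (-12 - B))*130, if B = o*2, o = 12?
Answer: -1269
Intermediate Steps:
B = 24 (B = 12*2 = 24)
-99 + (-45 - (-12 - B))*130 = -99 + (-45 - (-12 - 1*24))*130 = -99 + (-45 - (-12 - 24))*130 = -99 + (-45 - 1*(-36))*130 = -99 + (-45 + 36)*130 = -99 - 9*130 = -99 - 1170 = -1269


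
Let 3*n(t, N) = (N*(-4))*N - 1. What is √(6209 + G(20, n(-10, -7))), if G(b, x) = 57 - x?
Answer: √56985/3 ≈ 79.572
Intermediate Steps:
n(t, N) = -⅓ - 4*N²/3 (n(t, N) = ((N*(-4))*N - 1)/3 = ((-4*N)*N - 1)/3 = (-4*N² - 1)/3 = (-1 - 4*N²)/3 = -⅓ - 4*N²/3)
√(6209 + G(20, n(-10, -7))) = √(6209 + (57 - (-⅓ - 4/3*(-7)²))) = √(6209 + (57 - (-⅓ - 4/3*49))) = √(6209 + (57 - (-⅓ - 196/3))) = √(6209 + (57 - 1*(-197/3))) = √(6209 + (57 + 197/3)) = √(6209 + 368/3) = √(18995/3) = √56985/3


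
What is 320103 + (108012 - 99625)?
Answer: 328490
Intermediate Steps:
320103 + (108012 - 99625) = 320103 + 8387 = 328490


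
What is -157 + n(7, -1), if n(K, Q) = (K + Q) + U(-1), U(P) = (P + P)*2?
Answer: -155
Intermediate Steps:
U(P) = 4*P (U(P) = (2*P)*2 = 4*P)
n(K, Q) = -4 + K + Q (n(K, Q) = (K + Q) + 4*(-1) = (K + Q) - 4 = -4 + K + Q)
-157 + n(7, -1) = -157 + (-4 + 7 - 1) = -157 + 2 = -155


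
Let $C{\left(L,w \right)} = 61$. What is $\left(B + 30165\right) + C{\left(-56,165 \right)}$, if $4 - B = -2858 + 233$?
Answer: $32855$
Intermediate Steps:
$B = 2629$ ($B = 4 - \left(-2858 + 233\right) = 4 - -2625 = 4 + 2625 = 2629$)
$\left(B + 30165\right) + C{\left(-56,165 \right)} = \left(2629 + 30165\right) + 61 = 32794 + 61 = 32855$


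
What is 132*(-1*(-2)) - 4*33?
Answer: 132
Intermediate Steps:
132*(-1*(-2)) - 4*33 = 132*2 - 132 = 264 - 132 = 132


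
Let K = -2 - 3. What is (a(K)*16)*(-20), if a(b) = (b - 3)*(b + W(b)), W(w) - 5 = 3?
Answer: 7680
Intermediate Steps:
K = -5
W(w) = 8 (W(w) = 5 + 3 = 8)
a(b) = (-3 + b)*(8 + b) (a(b) = (b - 3)*(b + 8) = (-3 + b)*(8 + b))
(a(K)*16)*(-20) = ((-24 + (-5)**2 + 5*(-5))*16)*(-20) = ((-24 + 25 - 25)*16)*(-20) = -24*16*(-20) = -384*(-20) = 7680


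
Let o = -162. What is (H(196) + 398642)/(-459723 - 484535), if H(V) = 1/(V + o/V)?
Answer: -3812412816/9030411383 ≈ -0.42217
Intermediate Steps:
H(V) = 1/(V - 162/V)
(H(196) + 398642)/(-459723 - 484535) = (196/(-162 + 196**2) + 398642)/(-459723 - 484535) = (196/(-162 + 38416) + 398642)/(-944258) = (196/38254 + 398642)*(-1/944258) = (196*(1/38254) + 398642)*(-1/944258) = (98/19127 + 398642)*(-1/944258) = (7624825632/19127)*(-1/944258) = -3812412816/9030411383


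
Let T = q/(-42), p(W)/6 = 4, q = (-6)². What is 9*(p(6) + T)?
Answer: 1458/7 ≈ 208.29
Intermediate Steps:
q = 36
p(W) = 24 (p(W) = 6*4 = 24)
T = -6/7 (T = 36/(-42) = 36*(-1/42) = -6/7 ≈ -0.85714)
9*(p(6) + T) = 9*(24 - 6/7) = 9*(162/7) = 1458/7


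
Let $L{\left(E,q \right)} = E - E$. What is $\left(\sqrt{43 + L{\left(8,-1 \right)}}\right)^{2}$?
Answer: $43$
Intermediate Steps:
$L{\left(E,q \right)} = 0$
$\left(\sqrt{43 + L{\left(8,-1 \right)}}\right)^{2} = \left(\sqrt{43 + 0}\right)^{2} = \left(\sqrt{43}\right)^{2} = 43$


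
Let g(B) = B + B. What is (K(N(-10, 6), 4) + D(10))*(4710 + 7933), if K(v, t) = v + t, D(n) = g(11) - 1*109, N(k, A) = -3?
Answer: -1087298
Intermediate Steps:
g(B) = 2*B
D(n) = -87 (D(n) = 2*11 - 1*109 = 22 - 109 = -87)
K(v, t) = t + v
(K(N(-10, 6), 4) + D(10))*(4710 + 7933) = ((4 - 3) - 87)*(4710 + 7933) = (1 - 87)*12643 = -86*12643 = -1087298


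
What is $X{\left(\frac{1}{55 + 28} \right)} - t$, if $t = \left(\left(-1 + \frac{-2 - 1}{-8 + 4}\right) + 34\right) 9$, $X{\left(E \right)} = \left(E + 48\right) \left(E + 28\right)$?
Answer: $\frac{28690365}{27556} \approx 1041.2$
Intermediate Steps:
$X{\left(E \right)} = \left(28 + E\right) \left(48 + E\right)$ ($X{\left(E \right)} = \left(48 + E\right) \left(28 + E\right) = \left(28 + E\right) \left(48 + E\right)$)
$t = \frac{1215}{4}$ ($t = \left(\left(-1 - \frac{3}{-4}\right) + 34\right) 9 = \left(\left(-1 - - \frac{3}{4}\right) + 34\right) 9 = \left(\left(-1 + \frac{3}{4}\right) + 34\right) 9 = \left(- \frac{1}{4} + 34\right) 9 = \frac{135}{4} \cdot 9 = \frac{1215}{4} \approx 303.75$)
$X{\left(\frac{1}{55 + 28} \right)} - t = \left(1344 + \left(\frac{1}{55 + 28}\right)^{2} + \frac{76}{55 + 28}\right) - \frac{1215}{4} = \left(1344 + \left(\frac{1}{83}\right)^{2} + \frac{76}{83}\right) - \frac{1215}{4} = \left(1344 + \left(\frac{1}{83}\right)^{2} + 76 \cdot \frac{1}{83}\right) - \frac{1215}{4} = \left(1344 + \frac{1}{6889} + \frac{76}{83}\right) - \frac{1215}{4} = \frac{9265125}{6889} - \frac{1215}{4} = \frac{28690365}{27556}$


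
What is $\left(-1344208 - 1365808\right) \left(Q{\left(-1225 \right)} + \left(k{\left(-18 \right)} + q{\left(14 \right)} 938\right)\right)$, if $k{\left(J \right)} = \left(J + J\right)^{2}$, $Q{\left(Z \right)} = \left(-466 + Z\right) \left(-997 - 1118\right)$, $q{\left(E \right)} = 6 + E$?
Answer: $-9746629454336$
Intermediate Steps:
$Q{\left(Z \right)} = 985590 - 2115 Z$ ($Q{\left(Z \right)} = \left(-466 + Z\right) \left(-2115\right) = 985590 - 2115 Z$)
$k{\left(J \right)} = 4 J^{2}$ ($k{\left(J \right)} = \left(2 J\right)^{2} = 4 J^{2}$)
$\left(-1344208 - 1365808\right) \left(Q{\left(-1225 \right)} + \left(k{\left(-18 \right)} + q{\left(14 \right)} 938\right)\right) = \left(-1344208 - 1365808\right) \left(\left(985590 - -2590875\right) + \left(4 \left(-18\right)^{2} + \left(6 + 14\right) 938\right)\right) = - 2710016 \left(\left(985590 + 2590875\right) + \left(4 \cdot 324 + 20 \cdot 938\right)\right) = - 2710016 \left(3576465 + \left(1296 + 18760\right)\right) = - 2710016 \left(3576465 + 20056\right) = \left(-2710016\right) 3596521 = -9746629454336$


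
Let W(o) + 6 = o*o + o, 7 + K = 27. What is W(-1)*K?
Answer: -120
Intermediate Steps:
K = 20 (K = -7 + 27 = 20)
W(o) = -6 + o + o**2 (W(o) = -6 + (o*o + o) = -6 + (o**2 + o) = -6 + (o + o**2) = -6 + o + o**2)
W(-1)*K = (-6 - 1 + (-1)**2)*20 = (-6 - 1 + 1)*20 = -6*20 = -120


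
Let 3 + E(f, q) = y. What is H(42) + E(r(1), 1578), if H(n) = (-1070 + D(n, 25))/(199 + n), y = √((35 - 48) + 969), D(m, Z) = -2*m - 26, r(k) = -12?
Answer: -1903/241 + 2*√239 ≈ 23.023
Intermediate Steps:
D(m, Z) = -26 - 2*m
y = 2*√239 (y = √(-13 + 969) = √956 = 2*√239 ≈ 30.919)
E(f, q) = -3 + 2*√239
H(n) = (-1096 - 2*n)/(199 + n) (H(n) = (-1070 + (-26 - 2*n))/(199 + n) = (-1096 - 2*n)/(199 + n))
H(42) + E(r(1), 1578) = 2*(-548 - 1*42)/(199 + 42) + (-3 + 2*√239) = 2*(-548 - 42)/241 + (-3 + 2*√239) = 2*(1/241)*(-590) + (-3 + 2*√239) = -1180/241 + (-3 + 2*√239) = -1903/241 + 2*√239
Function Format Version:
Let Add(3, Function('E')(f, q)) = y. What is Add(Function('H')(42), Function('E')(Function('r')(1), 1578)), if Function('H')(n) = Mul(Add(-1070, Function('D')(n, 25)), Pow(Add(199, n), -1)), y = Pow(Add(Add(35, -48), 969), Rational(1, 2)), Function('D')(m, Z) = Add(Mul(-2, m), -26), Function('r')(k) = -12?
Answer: Add(Rational(-1903, 241), Mul(2, Pow(239, Rational(1, 2)))) ≈ 23.023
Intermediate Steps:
Function('D')(m, Z) = Add(-26, Mul(-2, m))
y = Mul(2, Pow(239, Rational(1, 2))) (y = Pow(Add(-13, 969), Rational(1, 2)) = Pow(956, Rational(1, 2)) = Mul(2, Pow(239, Rational(1, 2))) ≈ 30.919)
Function('E')(f, q) = Add(-3, Mul(2, Pow(239, Rational(1, 2))))
Function('H')(n) = Mul(Pow(Add(199, n), -1), Add(-1096, Mul(-2, n))) (Function('H')(n) = Mul(Add(-1070, Add(-26, Mul(-2, n))), Pow(Add(199, n), -1)) = Mul(Add(-1096, Mul(-2, n)), Pow(Add(199, n), -1)) = Mul(Pow(Add(199, n), -1), Add(-1096, Mul(-2, n))))
Add(Function('H')(42), Function('E')(Function('r')(1), 1578)) = Add(Mul(2, Pow(Add(199, 42), -1), Add(-548, Mul(-1, 42))), Add(-3, Mul(2, Pow(239, Rational(1, 2))))) = Add(Mul(2, Pow(241, -1), Add(-548, -42)), Add(-3, Mul(2, Pow(239, Rational(1, 2))))) = Add(Mul(2, Rational(1, 241), -590), Add(-3, Mul(2, Pow(239, Rational(1, 2))))) = Add(Rational(-1180, 241), Add(-3, Mul(2, Pow(239, Rational(1, 2))))) = Add(Rational(-1903, 241), Mul(2, Pow(239, Rational(1, 2))))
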